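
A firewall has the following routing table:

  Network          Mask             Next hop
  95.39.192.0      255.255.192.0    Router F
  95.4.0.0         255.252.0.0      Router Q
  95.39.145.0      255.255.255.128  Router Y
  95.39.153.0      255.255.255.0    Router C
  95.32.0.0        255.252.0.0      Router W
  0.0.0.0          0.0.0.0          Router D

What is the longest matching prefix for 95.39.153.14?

95.39.153.0/24

Entries matching 95.39.153.14:
  0.0.0.0/0 (default, matches everything)
  95.39.153.0/24 (95.39.153.0 - 95.39.153.255)
Most specific is 95.39.153.0/24.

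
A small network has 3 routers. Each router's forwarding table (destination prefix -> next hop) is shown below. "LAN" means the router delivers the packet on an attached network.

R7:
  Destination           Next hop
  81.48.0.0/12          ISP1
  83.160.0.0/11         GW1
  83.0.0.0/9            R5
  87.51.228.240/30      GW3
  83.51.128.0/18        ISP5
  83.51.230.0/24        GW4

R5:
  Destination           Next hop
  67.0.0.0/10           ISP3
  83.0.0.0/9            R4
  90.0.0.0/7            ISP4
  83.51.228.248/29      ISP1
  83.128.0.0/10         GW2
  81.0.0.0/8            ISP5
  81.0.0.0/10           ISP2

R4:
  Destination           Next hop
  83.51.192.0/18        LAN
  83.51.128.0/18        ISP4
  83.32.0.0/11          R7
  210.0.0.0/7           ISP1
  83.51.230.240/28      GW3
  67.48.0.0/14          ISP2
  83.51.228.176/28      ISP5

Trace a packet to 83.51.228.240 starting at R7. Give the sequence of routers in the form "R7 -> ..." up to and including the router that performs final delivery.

R7 -> R5 -> R4

At R7: longest match for 83.51.228.240 is 83.0.0.0/9 -> R5
At R5: longest match for 83.51.228.240 is 83.0.0.0/9 -> R4
At R4: longest match for 83.51.228.240 is 83.51.192.0/18 -> LAN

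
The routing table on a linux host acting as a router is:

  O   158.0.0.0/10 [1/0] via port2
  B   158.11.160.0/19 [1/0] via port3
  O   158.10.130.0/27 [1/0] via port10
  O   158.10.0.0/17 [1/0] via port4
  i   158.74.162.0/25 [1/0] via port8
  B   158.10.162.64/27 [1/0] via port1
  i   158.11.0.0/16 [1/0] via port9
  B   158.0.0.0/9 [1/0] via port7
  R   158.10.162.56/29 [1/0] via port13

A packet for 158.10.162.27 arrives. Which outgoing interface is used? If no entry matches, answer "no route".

port2

Routes whose prefix contains 158.10.162.27:
  158.0.0.0/9 (158.0.0.0 - 158.127.255.255) -> port7
  158.0.0.0/10 (158.0.0.0 - 158.63.255.255) -> port2
More-specific entries that do NOT match:
  158.10.162.56/29 (158.10.162.56 - 158.10.162.63) does not contain 158.10.162.27
  158.10.130.0/27 (158.10.130.0 - 158.10.130.31) does not contain 158.10.162.27
  158.10.162.64/27 (158.10.162.64 - 158.10.162.95) does not contain 158.10.162.27
  158.74.162.0/25 (158.74.162.0 - 158.74.162.127) does not contain 158.10.162.27
  158.11.160.0/19 (158.11.160.0 - 158.11.191.255) does not contain 158.10.162.27
  158.10.0.0/17 (158.10.0.0 - 158.10.127.255) does not contain 158.10.162.27
  158.11.0.0/16 (158.11.0.0 - 158.11.255.255) does not contain 158.10.162.27
Longest matching prefix is /10 -> interface port2.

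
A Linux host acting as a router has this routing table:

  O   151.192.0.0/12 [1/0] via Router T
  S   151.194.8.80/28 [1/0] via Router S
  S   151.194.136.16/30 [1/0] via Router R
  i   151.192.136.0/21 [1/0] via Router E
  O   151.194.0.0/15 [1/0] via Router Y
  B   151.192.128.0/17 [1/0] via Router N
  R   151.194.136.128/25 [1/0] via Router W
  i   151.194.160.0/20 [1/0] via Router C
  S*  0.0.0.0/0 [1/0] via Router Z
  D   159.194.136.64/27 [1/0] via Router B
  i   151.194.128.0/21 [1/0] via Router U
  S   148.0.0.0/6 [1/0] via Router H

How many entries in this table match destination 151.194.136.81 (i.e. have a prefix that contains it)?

4

Prefixes containing 151.194.136.81:
  0.0.0.0/0 (default, matches everything)
  148.0.0.0/6 (148.0.0.0 - 151.255.255.255)
  151.192.0.0/12 (151.192.0.0 - 151.207.255.255)
  151.194.0.0/15 (151.194.0.0 - 151.195.255.255)
Total matching entries: 4.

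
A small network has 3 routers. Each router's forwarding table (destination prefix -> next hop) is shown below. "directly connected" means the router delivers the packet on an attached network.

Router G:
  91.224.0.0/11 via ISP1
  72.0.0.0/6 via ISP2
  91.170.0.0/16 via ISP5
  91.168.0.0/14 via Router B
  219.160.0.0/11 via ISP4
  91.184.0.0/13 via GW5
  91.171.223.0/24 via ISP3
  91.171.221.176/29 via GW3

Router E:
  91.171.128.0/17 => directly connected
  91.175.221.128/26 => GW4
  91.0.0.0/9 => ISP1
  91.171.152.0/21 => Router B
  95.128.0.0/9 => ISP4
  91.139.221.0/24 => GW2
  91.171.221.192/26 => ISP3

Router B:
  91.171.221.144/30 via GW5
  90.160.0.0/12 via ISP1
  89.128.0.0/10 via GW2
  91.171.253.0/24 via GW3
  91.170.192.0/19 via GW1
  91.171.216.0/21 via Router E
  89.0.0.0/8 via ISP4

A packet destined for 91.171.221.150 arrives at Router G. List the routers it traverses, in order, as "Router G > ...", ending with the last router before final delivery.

At Router G: longest match for 91.171.221.150 is 91.168.0.0/14 -> Router B
At Router B: longest match for 91.171.221.150 is 91.171.216.0/21 -> Router E
At Router E: longest match for 91.171.221.150 is 91.171.128.0/17 -> directly connected

Router G > Router B > Router E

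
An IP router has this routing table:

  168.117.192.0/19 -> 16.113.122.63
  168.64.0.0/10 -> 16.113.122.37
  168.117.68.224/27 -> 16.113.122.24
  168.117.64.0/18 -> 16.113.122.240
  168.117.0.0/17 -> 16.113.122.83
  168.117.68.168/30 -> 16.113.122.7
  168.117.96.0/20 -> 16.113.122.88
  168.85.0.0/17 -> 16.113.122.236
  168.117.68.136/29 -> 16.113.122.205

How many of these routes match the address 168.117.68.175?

Prefixes containing 168.117.68.175:
  168.64.0.0/10 (168.64.0.0 - 168.127.255.255)
  168.117.0.0/17 (168.117.0.0 - 168.117.127.255)
  168.117.64.0/18 (168.117.64.0 - 168.117.127.255)
Total matching entries: 3.

3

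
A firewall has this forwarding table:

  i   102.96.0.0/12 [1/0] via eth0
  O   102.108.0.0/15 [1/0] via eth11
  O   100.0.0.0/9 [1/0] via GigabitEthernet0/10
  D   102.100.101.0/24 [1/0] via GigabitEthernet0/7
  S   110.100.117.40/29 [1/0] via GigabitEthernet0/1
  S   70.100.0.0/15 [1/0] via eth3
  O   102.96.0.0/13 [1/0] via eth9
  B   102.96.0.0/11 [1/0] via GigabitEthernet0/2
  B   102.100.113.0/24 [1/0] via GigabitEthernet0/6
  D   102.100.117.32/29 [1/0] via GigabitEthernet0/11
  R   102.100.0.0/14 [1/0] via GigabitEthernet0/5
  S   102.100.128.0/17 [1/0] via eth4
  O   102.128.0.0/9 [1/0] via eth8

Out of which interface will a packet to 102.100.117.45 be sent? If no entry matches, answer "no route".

Routes whose prefix contains 102.100.117.45:
  102.96.0.0/11 (102.96.0.0 - 102.127.255.255) -> GigabitEthernet0/2
  102.96.0.0/12 (102.96.0.0 - 102.111.255.255) -> eth0
  102.96.0.0/13 (102.96.0.0 - 102.103.255.255) -> eth9
  102.100.0.0/14 (102.100.0.0 - 102.103.255.255) -> GigabitEthernet0/5
More-specific entries that do NOT match:
  110.100.117.40/29 (110.100.117.40 - 110.100.117.47) does not contain 102.100.117.45
  102.100.117.32/29 (102.100.117.32 - 102.100.117.39) does not contain 102.100.117.45
  102.100.101.0/24 (102.100.101.0 - 102.100.101.255) does not contain 102.100.117.45
  102.100.113.0/24 (102.100.113.0 - 102.100.113.255) does not contain 102.100.117.45
  102.100.128.0/17 (102.100.128.0 - 102.100.255.255) does not contain 102.100.117.45
  102.108.0.0/15 (102.108.0.0 - 102.109.255.255) does not contain 102.100.117.45
  70.100.0.0/15 (70.100.0.0 - 70.101.255.255) does not contain 102.100.117.45
Longest matching prefix is /14 -> interface GigabitEthernet0/5.

GigabitEthernet0/5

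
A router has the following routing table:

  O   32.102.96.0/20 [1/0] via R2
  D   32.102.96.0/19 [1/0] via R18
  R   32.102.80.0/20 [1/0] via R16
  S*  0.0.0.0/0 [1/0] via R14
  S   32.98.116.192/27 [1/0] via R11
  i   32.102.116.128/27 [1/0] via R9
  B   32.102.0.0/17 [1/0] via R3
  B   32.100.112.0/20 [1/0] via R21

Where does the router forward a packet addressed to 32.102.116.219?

R18

Routes whose prefix contains 32.102.116.219:
  0.0.0.0/0 (default, matches everything) -> R14
  32.102.0.0/17 (32.102.0.0 - 32.102.127.255) -> R3
  32.102.96.0/19 (32.102.96.0 - 32.102.127.255) -> R18
More-specific entries that do NOT match:
  32.98.116.192/27 (32.98.116.192 - 32.98.116.223) does not contain 32.102.116.219
  32.102.116.128/27 (32.102.116.128 - 32.102.116.159) does not contain 32.102.116.219
  32.102.96.0/20 (32.102.96.0 - 32.102.111.255) does not contain 32.102.116.219
  32.102.80.0/20 (32.102.80.0 - 32.102.95.255) does not contain 32.102.116.219
  32.100.112.0/20 (32.100.112.0 - 32.100.127.255) does not contain 32.102.116.219
Longest matching prefix is /19 -> next hop R18.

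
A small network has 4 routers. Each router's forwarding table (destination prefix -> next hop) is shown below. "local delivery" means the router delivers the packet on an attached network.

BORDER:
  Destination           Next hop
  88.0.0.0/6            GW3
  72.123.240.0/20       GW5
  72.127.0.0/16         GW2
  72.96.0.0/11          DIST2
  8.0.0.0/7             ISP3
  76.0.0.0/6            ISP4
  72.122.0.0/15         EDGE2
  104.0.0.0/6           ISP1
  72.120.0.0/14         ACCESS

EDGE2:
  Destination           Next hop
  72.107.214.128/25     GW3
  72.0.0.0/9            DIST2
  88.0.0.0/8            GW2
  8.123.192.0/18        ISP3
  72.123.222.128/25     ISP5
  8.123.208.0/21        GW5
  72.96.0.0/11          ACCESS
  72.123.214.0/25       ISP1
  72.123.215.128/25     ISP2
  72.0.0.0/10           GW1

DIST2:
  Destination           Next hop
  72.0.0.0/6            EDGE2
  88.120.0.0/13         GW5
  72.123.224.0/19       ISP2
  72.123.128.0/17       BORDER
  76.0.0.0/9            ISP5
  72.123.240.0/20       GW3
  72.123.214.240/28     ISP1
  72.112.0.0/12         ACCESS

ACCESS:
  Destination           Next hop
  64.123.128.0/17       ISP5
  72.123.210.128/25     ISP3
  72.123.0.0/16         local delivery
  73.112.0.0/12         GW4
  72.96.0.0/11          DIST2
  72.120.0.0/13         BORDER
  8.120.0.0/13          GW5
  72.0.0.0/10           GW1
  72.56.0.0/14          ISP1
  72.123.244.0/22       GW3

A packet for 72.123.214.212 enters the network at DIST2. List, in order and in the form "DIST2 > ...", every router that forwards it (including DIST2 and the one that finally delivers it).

At DIST2: longest match for 72.123.214.212 is 72.123.128.0/17 -> BORDER
At BORDER: longest match for 72.123.214.212 is 72.122.0.0/15 -> EDGE2
At EDGE2: longest match for 72.123.214.212 is 72.96.0.0/11 -> ACCESS
At ACCESS: longest match for 72.123.214.212 is 72.123.0.0/16 -> local delivery

DIST2 > BORDER > EDGE2 > ACCESS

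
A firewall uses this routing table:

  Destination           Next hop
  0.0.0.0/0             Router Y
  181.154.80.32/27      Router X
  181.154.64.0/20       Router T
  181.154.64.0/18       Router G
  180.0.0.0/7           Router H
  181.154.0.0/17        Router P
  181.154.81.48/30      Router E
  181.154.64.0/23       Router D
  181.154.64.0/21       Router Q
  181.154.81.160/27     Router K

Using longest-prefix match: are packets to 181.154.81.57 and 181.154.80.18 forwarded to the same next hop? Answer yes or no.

181.154.81.57: longest match 181.154.64.0/18 -> Router G
181.154.80.18: longest match 181.154.64.0/18 -> Router G

yes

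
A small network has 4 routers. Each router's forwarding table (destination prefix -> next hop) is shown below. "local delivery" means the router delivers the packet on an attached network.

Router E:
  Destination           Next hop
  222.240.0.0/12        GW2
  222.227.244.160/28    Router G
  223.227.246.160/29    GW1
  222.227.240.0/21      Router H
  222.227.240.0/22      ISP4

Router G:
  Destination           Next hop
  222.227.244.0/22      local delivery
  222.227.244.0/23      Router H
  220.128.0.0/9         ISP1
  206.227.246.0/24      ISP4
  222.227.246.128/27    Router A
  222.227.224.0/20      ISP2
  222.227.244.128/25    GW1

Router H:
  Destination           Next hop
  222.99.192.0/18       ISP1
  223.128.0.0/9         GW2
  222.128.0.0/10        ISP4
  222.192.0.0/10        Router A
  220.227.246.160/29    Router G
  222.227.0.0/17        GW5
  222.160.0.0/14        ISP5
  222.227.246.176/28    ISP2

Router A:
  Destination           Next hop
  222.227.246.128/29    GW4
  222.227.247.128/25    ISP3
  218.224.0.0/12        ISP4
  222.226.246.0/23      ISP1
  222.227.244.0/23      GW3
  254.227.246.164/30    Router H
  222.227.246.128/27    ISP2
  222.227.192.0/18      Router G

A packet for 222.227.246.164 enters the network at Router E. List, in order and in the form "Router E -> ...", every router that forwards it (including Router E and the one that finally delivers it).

Router E -> Router H -> Router A -> Router G

At Router E: longest match for 222.227.246.164 is 222.227.240.0/21 -> Router H
At Router H: longest match for 222.227.246.164 is 222.192.0.0/10 -> Router A
At Router A: longest match for 222.227.246.164 is 222.227.192.0/18 -> Router G
At Router G: longest match for 222.227.246.164 is 222.227.244.0/22 -> local delivery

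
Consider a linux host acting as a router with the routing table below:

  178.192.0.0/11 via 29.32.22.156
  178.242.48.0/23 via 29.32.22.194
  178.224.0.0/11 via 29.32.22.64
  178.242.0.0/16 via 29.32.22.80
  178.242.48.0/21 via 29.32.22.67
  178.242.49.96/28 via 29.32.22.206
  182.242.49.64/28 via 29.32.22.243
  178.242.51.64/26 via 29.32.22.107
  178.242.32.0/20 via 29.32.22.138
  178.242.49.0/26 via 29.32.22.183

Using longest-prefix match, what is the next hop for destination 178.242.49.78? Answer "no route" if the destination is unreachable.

Routes whose prefix contains 178.242.49.78:
  178.224.0.0/11 (178.224.0.0 - 178.255.255.255) -> 29.32.22.64
  178.242.0.0/16 (178.242.0.0 - 178.242.255.255) -> 29.32.22.80
  178.242.48.0/21 (178.242.48.0 - 178.242.55.255) -> 29.32.22.67
  178.242.48.0/23 (178.242.48.0 - 178.242.49.255) -> 29.32.22.194
More-specific entries that do NOT match:
  178.242.49.96/28 (178.242.49.96 - 178.242.49.111) does not contain 178.242.49.78
  182.242.49.64/28 (182.242.49.64 - 182.242.49.79) does not contain 178.242.49.78
  178.242.51.64/26 (178.242.51.64 - 178.242.51.127) does not contain 178.242.49.78
  178.242.49.0/26 (178.242.49.0 - 178.242.49.63) does not contain 178.242.49.78
Longest matching prefix is /23 -> next hop 29.32.22.194.

29.32.22.194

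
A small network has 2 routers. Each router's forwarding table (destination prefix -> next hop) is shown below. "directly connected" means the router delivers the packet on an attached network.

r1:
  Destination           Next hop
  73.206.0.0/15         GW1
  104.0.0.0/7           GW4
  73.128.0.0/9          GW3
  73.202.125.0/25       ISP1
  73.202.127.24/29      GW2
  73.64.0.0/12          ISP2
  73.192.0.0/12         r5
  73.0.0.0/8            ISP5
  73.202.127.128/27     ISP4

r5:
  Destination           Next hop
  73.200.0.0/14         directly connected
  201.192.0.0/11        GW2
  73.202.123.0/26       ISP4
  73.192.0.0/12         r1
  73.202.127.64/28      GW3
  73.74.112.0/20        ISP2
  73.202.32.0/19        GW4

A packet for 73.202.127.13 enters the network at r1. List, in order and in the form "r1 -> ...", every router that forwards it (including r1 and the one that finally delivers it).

At r1: longest match for 73.202.127.13 is 73.192.0.0/12 -> r5
At r5: longest match for 73.202.127.13 is 73.200.0.0/14 -> directly connected

r1 -> r5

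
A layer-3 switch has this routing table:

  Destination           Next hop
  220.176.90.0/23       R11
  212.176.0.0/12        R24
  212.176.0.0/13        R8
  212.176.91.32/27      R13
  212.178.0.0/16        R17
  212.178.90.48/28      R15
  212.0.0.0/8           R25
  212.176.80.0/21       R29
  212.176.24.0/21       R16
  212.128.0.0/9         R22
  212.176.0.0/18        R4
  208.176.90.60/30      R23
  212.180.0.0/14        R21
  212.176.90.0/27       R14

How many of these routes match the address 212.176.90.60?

4

Prefixes containing 212.176.90.60:
  212.0.0.0/8 (212.0.0.0 - 212.255.255.255)
  212.128.0.0/9 (212.128.0.0 - 212.255.255.255)
  212.176.0.0/12 (212.176.0.0 - 212.191.255.255)
  212.176.0.0/13 (212.176.0.0 - 212.183.255.255)
Total matching entries: 4.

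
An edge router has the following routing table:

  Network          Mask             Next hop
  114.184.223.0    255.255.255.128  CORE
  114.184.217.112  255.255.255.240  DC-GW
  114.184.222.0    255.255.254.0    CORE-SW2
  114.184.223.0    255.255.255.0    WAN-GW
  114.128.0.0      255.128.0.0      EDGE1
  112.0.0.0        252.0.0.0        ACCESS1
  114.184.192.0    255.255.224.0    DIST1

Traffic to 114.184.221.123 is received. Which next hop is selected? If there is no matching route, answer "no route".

DIST1

Routes whose prefix contains 114.184.221.123:
  112.0.0.0/6 (112.0.0.0 - 115.255.255.255) -> ACCESS1
  114.128.0.0/9 (114.128.0.0 - 114.255.255.255) -> EDGE1
  114.184.192.0/19 (114.184.192.0 - 114.184.223.255) -> DIST1
More-specific entries that do NOT match:
  114.184.217.112/28 (114.184.217.112 - 114.184.217.127) does not contain 114.184.221.123
  114.184.223.0/25 (114.184.223.0 - 114.184.223.127) does not contain 114.184.221.123
  114.184.223.0/24 (114.184.223.0 - 114.184.223.255) does not contain 114.184.221.123
  114.184.222.0/23 (114.184.222.0 - 114.184.223.255) does not contain 114.184.221.123
Longest matching prefix is /19 -> next hop DIST1.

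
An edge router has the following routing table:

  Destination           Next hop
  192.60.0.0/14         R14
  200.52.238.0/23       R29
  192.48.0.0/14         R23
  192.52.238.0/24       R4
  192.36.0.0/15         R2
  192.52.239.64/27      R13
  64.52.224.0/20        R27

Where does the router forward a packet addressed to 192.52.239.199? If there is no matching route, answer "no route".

no route

No entry's prefix contains 192.52.239.199; there is no default route.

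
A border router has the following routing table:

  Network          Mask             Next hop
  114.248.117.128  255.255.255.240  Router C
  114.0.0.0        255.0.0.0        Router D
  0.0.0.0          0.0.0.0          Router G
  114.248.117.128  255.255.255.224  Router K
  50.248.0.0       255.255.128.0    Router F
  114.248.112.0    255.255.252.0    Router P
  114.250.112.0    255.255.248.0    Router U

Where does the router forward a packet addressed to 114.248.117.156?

Routes whose prefix contains 114.248.117.156:
  0.0.0.0/0 (default, matches everything) -> Router G
  114.0.0.0/8 (114.0.0.0 - 114.255.255.255) -> Router D
  114.248.117.128/27 (114.248.117.128 - 114.248.117.159) -> Router K
More-specific entries that do NOT match:
  114.248.117.128/28 (114.248.117.128 - 114.248.117.143) does not contain 114.248.117.156
Longest matching prefix is /27 -> next hop Router K.

Router K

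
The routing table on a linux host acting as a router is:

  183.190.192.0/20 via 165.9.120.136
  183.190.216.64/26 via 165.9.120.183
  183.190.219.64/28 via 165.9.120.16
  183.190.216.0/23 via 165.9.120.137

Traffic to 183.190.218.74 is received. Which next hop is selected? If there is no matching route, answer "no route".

no route

No entry's prefix contains 183.190.218.74; there is no default route.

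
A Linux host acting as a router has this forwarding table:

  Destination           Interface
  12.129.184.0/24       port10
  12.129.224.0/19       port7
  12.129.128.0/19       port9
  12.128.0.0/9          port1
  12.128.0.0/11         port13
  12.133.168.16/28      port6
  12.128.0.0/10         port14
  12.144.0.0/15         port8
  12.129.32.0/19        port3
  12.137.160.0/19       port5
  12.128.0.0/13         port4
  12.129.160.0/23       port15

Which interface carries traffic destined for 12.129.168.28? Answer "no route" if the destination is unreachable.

Routes whose prefix contains 12.129.168.28:
  12.128.0.0/9 (12.128.0.0 - 12.255.255.255) -> port1
  12.128.0.0/10 (12.128.0.0 - 12.191.255.255) -> port14
  12.128.0.0/11 (12.128.0.0 - 12.159.255.255) -> port13
  12.128.0.0/13 (12.128.0.0 - 12.135.255.255) -> port4
More-specific entries that do NOT match:
  12.133.168.16/28 (12.133.168.16 - 12.133.168.31) does not contain 12.129.168.28
  12.129.184.0/24 (12.129.184.0 - 12.129.184.255) does not contain 12.129.168.28
  12.129.160.0/23 (12.129.160.0 - 12.129.161.255) does not contain 12.129.168.28
  12.129.224.0/19 (12.129.224.0 - 12.129.255.255) does not contain 12.129.168.28
  12.129.128.0/19 (12.129.128.0 - 12.129.159.255) does not contain 12.129.168.28
  12.129.32.0/19 (12.129.32.0 - 12.129.63.255) does not contain 12.129.168.28
  12.137.160.0/19 (12.137.160.0 - 12.137.191.255) does not contain 12.129.168.28
  12.144.0.0/15 (12.144.0.0 - 12.145.255.255) does not contain 12.129.168.28
Longest matching prefix is /13 -> interface port4.

port4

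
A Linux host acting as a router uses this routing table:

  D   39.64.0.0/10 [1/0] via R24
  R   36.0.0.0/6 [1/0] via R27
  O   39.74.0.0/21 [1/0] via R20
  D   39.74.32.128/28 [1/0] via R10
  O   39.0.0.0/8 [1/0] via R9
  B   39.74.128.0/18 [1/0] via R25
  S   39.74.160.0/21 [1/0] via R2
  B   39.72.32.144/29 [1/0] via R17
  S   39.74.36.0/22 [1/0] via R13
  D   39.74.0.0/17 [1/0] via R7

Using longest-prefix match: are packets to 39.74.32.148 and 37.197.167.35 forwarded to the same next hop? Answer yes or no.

no

39.74.32.148: longest match 39.74.0.0/17 -> R7
37.197.167.35: longest match 36.0.0.0/6 -> R27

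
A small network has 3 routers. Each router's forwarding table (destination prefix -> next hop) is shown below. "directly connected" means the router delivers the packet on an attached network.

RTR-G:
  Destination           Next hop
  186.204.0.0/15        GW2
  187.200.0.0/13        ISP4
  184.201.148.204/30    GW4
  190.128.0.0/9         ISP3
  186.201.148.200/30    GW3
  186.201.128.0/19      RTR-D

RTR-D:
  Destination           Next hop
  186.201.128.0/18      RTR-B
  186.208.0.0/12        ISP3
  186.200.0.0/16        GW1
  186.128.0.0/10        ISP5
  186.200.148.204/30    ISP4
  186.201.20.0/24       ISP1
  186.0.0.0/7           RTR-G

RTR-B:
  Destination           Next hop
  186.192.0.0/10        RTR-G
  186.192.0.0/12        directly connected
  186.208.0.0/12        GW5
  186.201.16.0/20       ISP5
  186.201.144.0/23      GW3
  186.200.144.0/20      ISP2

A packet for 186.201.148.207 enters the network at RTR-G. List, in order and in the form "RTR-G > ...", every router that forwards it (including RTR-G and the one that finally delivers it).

At RTR-G: longest match for 186.201.148.207 is 186.201.128.0/19 -> RTR-D
At RTR-D: longest match for 186.201.148.207 is 186.201.128.0/18 -> RTR-B
At RTR-B: longest match for 186.201.148.207 is 186.192.0.0/12 -> directly connected

RTR-G > RTR-D > RTR-B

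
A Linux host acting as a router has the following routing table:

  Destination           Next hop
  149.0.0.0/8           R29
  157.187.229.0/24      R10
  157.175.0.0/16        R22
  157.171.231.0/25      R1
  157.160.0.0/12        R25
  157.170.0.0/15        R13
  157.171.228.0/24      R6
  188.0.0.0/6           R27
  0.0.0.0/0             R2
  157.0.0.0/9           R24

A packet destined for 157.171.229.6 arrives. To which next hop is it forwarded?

R13

Routes whose prefix contains 157.171.229.6:
  0.0.0.0/0 (default, matches everything) -> R2
  157.160.0.0/12 (157.160.0.0 - 157.175.255.255) -> R25
  157.170.0.0/15 (157.170.0.0 - 157.171.255.255) -> R13
More-specific entries that do NOT match:
  157.171.231.0/25 (157.171.231.0 - 157.171.231.127) does not contain 157.171.229.6
  157.187.229.0/24 (157.187.229.0 - 157.187.229.255) does not contain 157.171.229.6
  157.171.228.0/24 (157.171.228.0 - 157.171.228.255) does not contain 157.171.229.6
  157.175.0.0/16 (157.175.0.0 - 157.175.255.255) does not contain 157.171.229.6
Longest matching prefix is /15 -> next hop R13.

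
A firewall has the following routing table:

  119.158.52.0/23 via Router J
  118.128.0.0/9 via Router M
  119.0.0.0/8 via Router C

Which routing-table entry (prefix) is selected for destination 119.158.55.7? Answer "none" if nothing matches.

119.0.0.0/8

Entries matching 119.158.55.7:
  119.0.0.0/8 (119.0.0.0 - 119.255.255.255)
Most specific is 119.0.0.0/8.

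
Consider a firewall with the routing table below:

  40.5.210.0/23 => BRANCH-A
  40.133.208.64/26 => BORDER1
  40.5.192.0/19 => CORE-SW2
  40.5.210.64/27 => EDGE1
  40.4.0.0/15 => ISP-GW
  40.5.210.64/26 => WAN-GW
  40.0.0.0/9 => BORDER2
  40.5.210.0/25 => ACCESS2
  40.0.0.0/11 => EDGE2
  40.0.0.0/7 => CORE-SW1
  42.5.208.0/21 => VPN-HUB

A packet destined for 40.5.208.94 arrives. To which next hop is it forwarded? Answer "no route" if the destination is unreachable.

Routes whose prefix contains 40.5.208.94:
  40.0.0.0/7 (40.0.0.0 - 41.255.255.255) -> CORE-SW1
  40.0.0.0/9 (40.0.0.0 - 40.127.255.255) -> BORDER2
  40.0.0.0/11 (40.0.0.0 - 40.31.255.255) -> EDGE2
  40.4.0.0/15 (40.4.0.0 - 40.5.255.255) -> ISP-GW
  40.5.192.0/19 (40.5.192.0 - 40.5.223.255) -> CORE-SW2
More-specific entries that do NOT match:
  40.5.210.64/27 (40.5.210.64 - 40.5.210.95) does not contain 40.5.208.94
  40.133.208.64/26 (40.133.208.64 - 40.133.208.127) does not contain 40.5.208.94
  40.5.210.64/26 (40.5.210.64 - 40.5.210.127) does not contain 40.5.208.94
  40.5.210.0/25 (40.5.210.0 - 40.5.210.127) does not contain 40.5.208.94
  40.5.210.0/23 (40.5.210.0 - 40.5.211.255) does not contain 40.5.208.94
  42.5.208.0/21 (42.5.208.0 - 42.5.215.255) does not contain 40.5.208.94
Longest matching prefix is /19 -> next hop CORE-SW2.

CORE-SW2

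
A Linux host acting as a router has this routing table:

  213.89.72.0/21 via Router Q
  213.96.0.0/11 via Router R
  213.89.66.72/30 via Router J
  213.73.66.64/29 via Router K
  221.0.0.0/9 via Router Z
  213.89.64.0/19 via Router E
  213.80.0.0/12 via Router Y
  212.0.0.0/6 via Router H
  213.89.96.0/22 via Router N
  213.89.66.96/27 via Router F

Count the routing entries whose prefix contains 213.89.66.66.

Prefixes containing 213.89.66.66:
  212.0.0.0/6 (212.0.0.0 - 215.255.255.255)
  213.80.0.0/12 (213.80.0.0 - 213.95.255.255)
  213.89.64.0/19 (213.89.64.0 - 213.89.95.255)
Total matching entries: 3.

3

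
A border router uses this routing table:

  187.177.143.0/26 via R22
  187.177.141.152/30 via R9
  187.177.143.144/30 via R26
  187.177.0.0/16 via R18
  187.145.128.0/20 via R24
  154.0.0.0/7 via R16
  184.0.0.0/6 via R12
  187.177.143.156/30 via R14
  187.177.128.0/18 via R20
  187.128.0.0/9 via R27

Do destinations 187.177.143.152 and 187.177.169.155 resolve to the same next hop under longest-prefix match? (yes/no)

yes

187.177.143.152: longest match 187.177.128.0/18 -> R20
187.177.169.155: longest match 187.177.128.0/18 -> R20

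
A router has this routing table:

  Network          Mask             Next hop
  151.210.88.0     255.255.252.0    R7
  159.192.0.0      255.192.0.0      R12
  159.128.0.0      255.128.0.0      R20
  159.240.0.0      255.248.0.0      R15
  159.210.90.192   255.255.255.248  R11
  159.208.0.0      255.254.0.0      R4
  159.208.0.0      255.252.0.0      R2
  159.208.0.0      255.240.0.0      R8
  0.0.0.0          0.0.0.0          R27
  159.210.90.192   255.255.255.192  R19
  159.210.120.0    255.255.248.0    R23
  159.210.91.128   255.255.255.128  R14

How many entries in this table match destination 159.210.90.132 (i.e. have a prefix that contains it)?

Prefixes containing 159.210.90.132:
  0.0.0.0/0 (default, matches everything)
  159.128.0.0/9 (159.128.0.0 - 159.255.255.255)
  159.192.0.0/10 (159.192.0.0 - 159.255.255.255)
  159.208.0.0/12 (159.208.0.0 - 159.223.255.255)
  159.208.0.0/14 (159.208.0.0 - 159.211.255.255)
Total matching entries: 5.

5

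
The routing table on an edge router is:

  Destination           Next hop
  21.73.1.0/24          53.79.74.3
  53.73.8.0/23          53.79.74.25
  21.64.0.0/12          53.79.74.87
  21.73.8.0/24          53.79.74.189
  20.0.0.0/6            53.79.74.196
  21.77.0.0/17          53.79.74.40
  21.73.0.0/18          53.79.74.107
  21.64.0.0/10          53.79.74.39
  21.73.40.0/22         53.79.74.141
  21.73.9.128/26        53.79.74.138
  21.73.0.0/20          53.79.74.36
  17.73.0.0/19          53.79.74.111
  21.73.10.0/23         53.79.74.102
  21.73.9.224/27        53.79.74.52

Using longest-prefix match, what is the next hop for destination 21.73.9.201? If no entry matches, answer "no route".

Routes whose prefix contains 21.73.9.201:
  20.0.0.0/6 (20.0.0.0 - 23.255.255.255) -> 53.79.74.196
  21.64.0.0/10 (21.64.0.0 - 21.127.255.255) -> 53.79.74.39
  21.64.0.0/12 (21.64.0.0 - 21.79.255.255) -> 53.79.74.87
  21.73.0.0/18 (21.73.0.0 - 21.73.63.255) -> 53.79.74.107
  21.73.0.0/20 (21.73.0.0 - 21.73.15.255) -> 53.79.74.36
More-specific entries that do NOT match:
  21.73.9.224/27 (21.73.9.224 - 21.73.9.255) does not contain 21.73.9.201
  21.73.9.128/26 (21.73.9.128 - 21.73.9.191) does not contain 21.73.9.201
  21.73.1.0/24 (21.73.1.0 - 21.73.1.255) does not contain 21.73.9.201
  21.73.8.0/24 (21.73.8.0 - 21.73.8.255) does not contain 21.73.9.201
  53.73.8.0/23 (53.73.8.0 - 53.73.9.255) does not contain 21.73.9.201
  21.73.10.0/23 (21.73.10.0 - 21.73.11.255) does not contain 21.73.9.201
  21.73.40.0/22 (21.73.40.0 - 21.73.43.255) does not contain 21.73.9.201
Longest matching prefix is /20 -> next hop 53.79.74.36.

53.79.74.36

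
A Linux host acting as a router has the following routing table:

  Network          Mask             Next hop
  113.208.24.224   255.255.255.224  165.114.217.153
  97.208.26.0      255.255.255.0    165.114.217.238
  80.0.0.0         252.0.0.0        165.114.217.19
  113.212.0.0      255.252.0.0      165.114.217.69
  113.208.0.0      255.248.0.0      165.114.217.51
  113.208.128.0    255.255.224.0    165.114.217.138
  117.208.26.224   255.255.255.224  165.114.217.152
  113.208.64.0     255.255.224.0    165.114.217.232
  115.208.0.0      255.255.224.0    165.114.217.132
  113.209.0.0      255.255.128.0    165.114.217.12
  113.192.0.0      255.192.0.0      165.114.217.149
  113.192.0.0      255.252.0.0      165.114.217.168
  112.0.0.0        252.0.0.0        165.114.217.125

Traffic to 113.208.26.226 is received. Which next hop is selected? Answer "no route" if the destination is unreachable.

165.114.217.51

Routes whose prefix contains 113.208.26.226:
  112.0.0.0/6 (112.0.0.0 - 115.255.255.255) -> 165.114.217.125
  113.192.0.0/10 (113.192.0.0 - 113.255.255.255) -> 165.114.217.149
  113.208.0.0/13 (113.208.0.0 - 113.215.255.255) -> 165.114.217.51
More-specific entries that do NOT match:
  113.208.24.224/27 (113.208.24.224 - 113.208.24.255) does not contain 113.208.26.226
  117.208.26.224/27 (117.208.26.224 - 117.208.26.255) does not contain 113.208.26.226
  97.208.26.0/24 (97.208.26.0 - 97.208.26.255) does not contain 113.208.26.226
  113.208.128.0/19 (113.208.128.0 - 113.208.159.255) does not contain 113.208.26.226
  113.208.64.0/19 (113.208.64.0 - 113.208.95.255) does not contain 113.208.26.226
  115.208.0.0/19 (115.208.0.0 - 115.208.31.255) does not contain 113.208.26.226
  113.209.0.0/17 (113.209.0.0 - 113.209.127.255) does not contain 113.208.26.226
  113.212.0.0/14 (113.212.0.0 - 113.215.255.255) does not contain 113.208.26.226
  113.192.0.0/14 (113.192.0.0 - 113.195.255.255) does not contain 113.208.26.226
Longest matching prefix is /13 -> next hop 165.114.217.51.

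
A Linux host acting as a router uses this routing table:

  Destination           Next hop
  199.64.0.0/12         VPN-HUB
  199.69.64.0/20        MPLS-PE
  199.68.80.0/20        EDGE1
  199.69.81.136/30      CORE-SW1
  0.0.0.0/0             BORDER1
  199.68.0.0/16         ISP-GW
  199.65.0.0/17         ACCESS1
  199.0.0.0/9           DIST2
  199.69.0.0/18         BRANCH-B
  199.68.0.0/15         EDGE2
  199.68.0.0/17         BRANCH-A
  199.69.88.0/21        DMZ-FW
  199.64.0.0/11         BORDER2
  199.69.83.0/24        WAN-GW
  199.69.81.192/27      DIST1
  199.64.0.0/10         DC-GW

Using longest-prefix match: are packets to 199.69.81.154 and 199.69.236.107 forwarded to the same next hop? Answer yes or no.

yes

199.69.81.154: longest match 199.68.0.0/15 -> EDGE2
199.69.236.107: longest match 199.68.0.0/15 -> EDGE2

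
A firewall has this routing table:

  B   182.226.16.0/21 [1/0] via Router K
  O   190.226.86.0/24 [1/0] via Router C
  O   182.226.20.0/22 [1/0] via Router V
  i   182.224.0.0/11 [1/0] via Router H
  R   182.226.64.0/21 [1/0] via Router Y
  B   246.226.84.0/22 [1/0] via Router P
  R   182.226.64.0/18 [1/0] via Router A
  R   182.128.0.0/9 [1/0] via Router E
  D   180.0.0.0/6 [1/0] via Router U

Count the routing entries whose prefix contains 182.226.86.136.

Prefixes containing 182.226.86.136:
  180.0.0.0/6 (180.0.0.0 - 183.255.255.255)
  182.128.0.0/9 (182.128.0.0 - 182.255.255.255)
  182.224.0.0/11 (182.224.0.0 - 182.255.255.255)
  182.226.64.0/18 (182.226.64.0 - 182.226.127.255)
Total matching entries: 4.

4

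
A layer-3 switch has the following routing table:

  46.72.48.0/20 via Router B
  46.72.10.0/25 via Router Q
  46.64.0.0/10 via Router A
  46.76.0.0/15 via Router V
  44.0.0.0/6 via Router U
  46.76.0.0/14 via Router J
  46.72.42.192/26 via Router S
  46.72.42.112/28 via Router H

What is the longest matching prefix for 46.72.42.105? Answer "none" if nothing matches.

Entries matching 46.72.42.105:
  44.0.0.0/6 (44.0.0.0 - 47.255.255.255)
  46.64.0.0/10 (46.64.0.0 - 46.127.255.255)
Most specific is 46.64.0.0/10.

46.64.0.0/10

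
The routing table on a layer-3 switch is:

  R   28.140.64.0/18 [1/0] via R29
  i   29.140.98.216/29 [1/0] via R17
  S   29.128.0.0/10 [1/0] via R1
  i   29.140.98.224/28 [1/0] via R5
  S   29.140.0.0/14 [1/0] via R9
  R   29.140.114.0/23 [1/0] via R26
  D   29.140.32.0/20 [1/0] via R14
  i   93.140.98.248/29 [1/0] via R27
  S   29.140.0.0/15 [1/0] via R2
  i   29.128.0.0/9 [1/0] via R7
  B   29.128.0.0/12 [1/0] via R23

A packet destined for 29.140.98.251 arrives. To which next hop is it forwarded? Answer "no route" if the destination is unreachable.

R2

Routes whose prefix contains 29.140.98.251:
  29.128.0.0/9 (29.128.0.0 - 29.255.255.255) -> R7
  29.128.0.0/10 (29.128.0.0 - 29.191.255.255) -> R1
  29.128.0.0/12 (29.128.0.0 - 29.143.255.255) -> R23
  29.140.0.0/14 (29.140.0.0 - 29.143.255.255) -> R9
  29.140.0.0/15 (29.140.0.0 - 29.141.255.255) -> R2
More-specific entries that do NOT match:
  29.140.98.216/29 (29.140.98.216 - 29.140.98.223) does not contain 29.140.98.251
  93.140.98.248/29 (93.140.98.248 - 93.140.98.255) does not contain 29.140.98.251
  29.140.98.224/28 (29.140.98.224 - 29.140.98.239) does not contain 29.140.98.251
  29.140.114.0/23 (29.140.114.0 - 29.140.115.255) does not contain 29.140.98.251
  29.140.32.0/20 (29.140.32.0 - 29.140.47.255) does not contain 29.140.98.251
  28.140.64.0/18 (28.140.64.0 - 28.140.127.255) does not contain 29.140.98.251
Longest matching prefix is /15 -> next hop R2.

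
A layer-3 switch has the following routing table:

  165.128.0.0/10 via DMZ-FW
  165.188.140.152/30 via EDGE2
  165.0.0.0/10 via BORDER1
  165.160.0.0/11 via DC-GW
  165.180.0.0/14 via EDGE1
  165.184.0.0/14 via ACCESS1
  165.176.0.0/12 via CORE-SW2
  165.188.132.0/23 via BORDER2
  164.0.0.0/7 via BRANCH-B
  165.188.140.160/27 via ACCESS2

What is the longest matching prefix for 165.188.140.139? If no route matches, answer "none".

Entries matching 165.188.140.139:
  164.0.0.0/7 (164.0.0.0 - 165.255.255.255)
  165.128.0.0/10 (165.128.0.0 - 165.191.255.255)
  165.160.0.0/11 (165.160.0.0 - 165.191.255.255)
  165.176.0.0/12 (165.176.0.0 - 165.191.255.255)
Most specific is 165.176.0.0/12.

165.176.0.0/12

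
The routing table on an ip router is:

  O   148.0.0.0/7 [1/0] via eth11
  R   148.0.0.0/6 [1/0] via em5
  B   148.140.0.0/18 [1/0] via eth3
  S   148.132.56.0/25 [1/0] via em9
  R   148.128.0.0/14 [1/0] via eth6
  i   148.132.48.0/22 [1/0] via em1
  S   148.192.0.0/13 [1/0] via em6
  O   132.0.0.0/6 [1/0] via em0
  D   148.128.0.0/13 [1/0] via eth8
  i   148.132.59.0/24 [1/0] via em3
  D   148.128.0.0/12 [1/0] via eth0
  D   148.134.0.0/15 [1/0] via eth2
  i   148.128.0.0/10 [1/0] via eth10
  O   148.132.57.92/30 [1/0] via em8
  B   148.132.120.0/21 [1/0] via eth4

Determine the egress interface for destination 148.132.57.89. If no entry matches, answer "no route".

Routes whose prefix contains 148.132.57.89:
  148.0.0.0/6 (148.0.0.0 - 151.255.255.255) -> em5
  148.0.0.0/7 (148.0.0.0 - 149.255.255.255) -> eth11
  148.128.0.0/10 (148.128.0.0 - 148.191.255.255) -> eth10
  148.128.0.0/12 (148.128.0.0 - 148.143.255.255) -> eth0
  148.128.0.0/13 (148.128.0.0 - 148.135.255.255) -> eth8
More-specific entries that do NOT match:
  148.132.57.92/30 (148.132.57.92 - 148.132.57.95) does not contain 148.132.57.89
  148.132.56.0/25 (148.132.56.0 - 148.132.56.127) does not contain 148.132.57.89
  148.132.59.0/24 (148.132.59.0 - 148.132.59.255) does not contain 148.132.57.89
  148.132.48.0/22 (148.132.48.0 - 148.132.51.255) does not contain 148.132.57.89
  148.132.120.0/21 (148.132.120.0 - 148.132.127.255) does not contain 148.132.57.89
  148.140.0.0/18 (148.140.0.0 - 148.140.63.255) does not contain 148.132.57.89
  148.134.0.0/15 (148.134.0.0 - 148.135.255.255) does not contain 148.132.57.89
  148.128.0.0/14 (148.128.0.0 - 148.131.255.255) does not contain 148.132.57.89
Longest matching prefix is /13 -> interface eth8.

eth8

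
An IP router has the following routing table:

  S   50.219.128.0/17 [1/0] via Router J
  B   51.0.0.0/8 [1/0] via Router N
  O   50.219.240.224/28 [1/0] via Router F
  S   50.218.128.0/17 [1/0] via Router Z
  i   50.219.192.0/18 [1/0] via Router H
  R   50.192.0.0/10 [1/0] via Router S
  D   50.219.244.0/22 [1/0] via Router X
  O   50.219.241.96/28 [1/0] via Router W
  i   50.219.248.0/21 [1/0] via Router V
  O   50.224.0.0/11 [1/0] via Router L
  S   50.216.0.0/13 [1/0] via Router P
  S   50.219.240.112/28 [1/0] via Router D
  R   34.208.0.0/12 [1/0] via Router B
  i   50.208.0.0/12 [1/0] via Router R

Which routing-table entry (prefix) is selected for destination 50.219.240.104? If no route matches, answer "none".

Entries matching 50.219.240.104:
  50.192.0.0/10 (50.192.0.0 - 50.255.255.255)
  50.208.0.0/12 (50.208.0.0 - 50.223.255.255)
  50.216.0.0/13 (50.216.0.0 - 50.223.255.255)
  50.219.128.0/17 (50.219.128.0 - 50.219.255.255)
  50.219.192.0/18 (50.219.192.0 - 50.219.255.255)
Most specific is 50.219.192.0/18.

50.219.192.0/18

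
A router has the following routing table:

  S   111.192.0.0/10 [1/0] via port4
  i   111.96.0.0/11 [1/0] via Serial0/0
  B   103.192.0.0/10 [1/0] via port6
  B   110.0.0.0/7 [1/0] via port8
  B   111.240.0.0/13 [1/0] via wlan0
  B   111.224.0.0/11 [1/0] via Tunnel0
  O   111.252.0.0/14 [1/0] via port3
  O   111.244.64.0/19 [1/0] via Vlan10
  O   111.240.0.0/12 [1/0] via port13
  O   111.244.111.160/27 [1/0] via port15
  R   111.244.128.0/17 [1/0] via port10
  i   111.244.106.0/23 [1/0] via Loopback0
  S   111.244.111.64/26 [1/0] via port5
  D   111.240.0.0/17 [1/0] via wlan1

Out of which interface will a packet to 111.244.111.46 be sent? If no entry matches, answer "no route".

wlan0

Routes whose prefix contains 111.244.111.46:
  110.0.0.0/7 (110.0.0.0 - 111.255.255.255) -> port8
  111.192.0.0/10 (111.192.0.0 - 111.255.255.255) -> port4
  111.224.0.0/11 (111.224.0.0 - 111.255.255.255) -> Tunnel0
  111.240.0.0/12 (111.240.0.0 - 111.255.255.255) -> port13
  111.240.0.0/13 (111.240.0.0 - 111.247.255.255) -> wlan0
More-specific entries that do NOT match:
  111.244.111.160/27 (111.244.111.160 - 111.244.111.191) does not contain 111.244.111.46
  111.244.111.64/26 (111.244.111.64 - 111.244.111.127) does not contain 111.244.111.46
  111.244.106.0/23 (111.244.106.0 - 111.244.107.255) does not contain 111.244.111.46
  111.244.64.0/19 (111.244.64.0 - 111.244.95.255) does not contain 111.244.111.46
  111.244.128.0/17 (111.244.128.0 - 111.244.255.255) does not contain 111.244.111.46
  111.240.0.0/17 (111.240.0.0 - 111.240.127.255) does not contain 111.244.111.46
  111.252.0.0/14 (111.252.0.0 - 111.255.255.255) does not contain 111.244.111.46
Longest matching prefix is /13 -> interface wlan0.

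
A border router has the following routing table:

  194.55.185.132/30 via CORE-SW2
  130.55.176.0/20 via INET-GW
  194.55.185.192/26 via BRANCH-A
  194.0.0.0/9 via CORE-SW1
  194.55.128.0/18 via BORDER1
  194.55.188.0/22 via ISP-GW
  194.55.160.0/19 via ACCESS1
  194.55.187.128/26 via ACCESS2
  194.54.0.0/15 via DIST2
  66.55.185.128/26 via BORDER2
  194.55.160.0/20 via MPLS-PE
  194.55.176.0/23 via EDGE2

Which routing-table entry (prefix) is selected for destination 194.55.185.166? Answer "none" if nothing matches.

194.55.160.0/19

Entries matching 194.55.185.166:
  194.0.0.0/9 (194.0.0.0 - 194.127.255.255)
  194.54.0.0/15 (194.54.0.0 - 194.55.255.255)
  194.55.128.0/18 (194.55.128.0 - 194.55.191.255)
  194.55.160.0/19 (194.55.160.0 - 194.55.191.255)
Most specific is 194.55.160.0/19.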